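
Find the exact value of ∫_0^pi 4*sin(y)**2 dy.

2*pi

Use the identity sin^2(y) = (1 - cos(2*y))/2.
An antiderivative is F(y) = 2*y - sin(2*y).
Then F(pi) - F(0) = (2*pi) - (0) = 2*pi.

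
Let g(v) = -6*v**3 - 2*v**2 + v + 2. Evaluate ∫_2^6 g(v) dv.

By the power rule, an antiderivative is F(v) = -3*v**4/2 - 2*v**3/3 + v**2/2 + 2*v.
Then F(6) - F(2) = (-2058) - (-70/3) = -6104/3.

-6104/3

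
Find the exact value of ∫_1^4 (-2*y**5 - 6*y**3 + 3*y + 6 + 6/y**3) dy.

By the power rule, an antiderivative is F(y) = -y**6/3 - 3*y**4/2 + 3*y**2/2 + 6*y - 3/y**2.
Then F(4) - F(1) = (-81673/48) - (8/3) = -27267/16.

-27267/16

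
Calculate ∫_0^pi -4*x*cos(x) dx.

Integrate by parts once (u = x, dv = -4*cos(x) dx).
An antiderivative is F(x) = -4*x*sin(x) - 4*cos(x).
Then F(pi) - F(0) = (4) - (-4) = 8.

8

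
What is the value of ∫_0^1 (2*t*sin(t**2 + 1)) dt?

-cos(2) + cos(1)

Let u = t**2 + 1, so du = 2*t dt. When t = 0, u = 1; when t = 1, u = 2.
The integral becomes ∫ sin(u) du from 1 to 2, with antiderivative -cos(u).
Back in t: F(t) = -cos(t**2 + 1).
Then F(1) - F(0) = (-cos(2)) - (-cos(1)) = -cos(2) + cos(1).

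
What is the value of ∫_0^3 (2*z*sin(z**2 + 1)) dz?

cos(1) - cos(10)

Let u = z**2 + 1, so du = 2*z dz. When z = 0, u = 1; when z = 3, u = 10.
The integral becomes ∫ sin(u) du from 1 to 10, with antiderivative -cos(u).
Back in z: F(z) = -cos(z**2 + 1).
Then F(3) - F(0) = (-cos(10)) - (-cos(1)) = cos(1) - cos(10).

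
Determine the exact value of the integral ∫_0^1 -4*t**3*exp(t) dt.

Integrate by parts 3 times (u = t^3, dv = -4*exp(t) dt).
An antiderivative is F(t) = (-4*t**3 + 12*t**2 - 24*t + 24)*exp(t).
Then F(1) - F(0) = (8*E) - (24) = -24 + 8*E.

-24 + 8*E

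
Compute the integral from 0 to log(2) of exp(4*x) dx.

15/4

Let u = exp(x), so du = exp(x) dx. When x = 0, u = 1; when x = log(2), u = 2.
The integral becomes ∫ u**3 du from 1 to 2, with antiderivative u**4/4.
Back in x: F(x) = exp(4*x)/4.
Then F(log(2)) - F(0) = (4) - (1/4) = 15/4.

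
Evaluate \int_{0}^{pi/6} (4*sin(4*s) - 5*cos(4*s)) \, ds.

3/2 - 5*sqrt(3)/8

An antiderivative is F(s) = -5*sin(4*s)/4 - cos(4*s).
Then F(pi/6) - F(0) = (1/2 - 5*sqrt(3)/8) - (-1) = 3/2 - 5*sqrt(3)/8.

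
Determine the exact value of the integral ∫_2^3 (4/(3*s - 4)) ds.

An antiderivative is F(s) = 4*log(3*s - 4)/3.
Then F(3) - F(2) = (4*log(5)/3) - (4*log(2)/3) = -4*log(2)/3 + 4*log(5)/3.

-4*log(2)/3 + 4*log(5)/3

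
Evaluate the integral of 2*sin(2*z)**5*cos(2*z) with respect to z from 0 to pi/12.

Let u = sin(2*z), so du = 2*cos(2*z) dz. When z = 0, u = 0; when z = pi/12, u = 1/2.
The integral becomes ∫ u**5 du from 0 to 1/2, with antiderivative u**6/6.
Back in z: F(z) = sin(2*z)**6/6.
Then F(pi/12) - F(0) = (1/384) - (0) = 1/384.

1/384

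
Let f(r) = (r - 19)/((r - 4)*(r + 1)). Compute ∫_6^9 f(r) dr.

-4*log(7) + log(5) + 7*log(2)

Factor the denominator: r**2 - 3*r - 4 = (r + 1)(r - 4).
Partial fractions: (r - 19)/((r - 4)*(r + 1)) = 4/(r + 1) - 3/(r - 4).
An antiderivative is F(r) = -3*log(r - 4) + 4*log(r + 1).
Then F(9) - F(6) = (log(80)) - (-3*log(2) + 4*log(7)) = -4*log(7) + log(5) + 7*log(2).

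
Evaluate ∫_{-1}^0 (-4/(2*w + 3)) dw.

-log(9)

An antiderivative is F(w) = -2*log(2*w + 3).
Then F(0) - F(-1) = (-log(9)) - (0) = -log(9).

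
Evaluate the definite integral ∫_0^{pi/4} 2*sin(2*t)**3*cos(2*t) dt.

1/4

Let u = sin(2*t), so du = 2*cos(2*t) dt. When t = 0, u = 0; when t = pi/4, u = 1.
The integral becomes ∫ u**3 du from 0 to 1, with antiderivative u**4/4.
Back in t: F(t) = sin(2*t)**4/4.
Then F(pi/4) - F(0) = (1/4) - (0) = 1/4.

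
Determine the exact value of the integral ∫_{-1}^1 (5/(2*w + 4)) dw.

An antiderivative is F(w) = 5*log(2*w + 4)/2.
Then F(1) - F(-1) = (5*log(6)/2) - (5*log(2)/2) = 5*log(3)/2.

5*log(3)/2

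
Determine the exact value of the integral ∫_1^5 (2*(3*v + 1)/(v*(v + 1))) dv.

2*log(5) + 4*log(3)

Factor the denominator: v**2 + v = (v + 1)v.
Partial fractions: 2*(3*v + 1)/(v*(v + 1)) = 4/(v + 1) + 2/v.
An antiderivative is F(v) = 2*log(v) + 4*log(v + 1).
Then F(5) - F(1) = (4*log(2) + 2*log(5) + 4*log(3)) - (log(16)) = 2*log(5) + 4*log(3).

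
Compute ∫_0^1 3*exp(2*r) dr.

-3/2 + 3*exp(2)/2

An antiderivative is F(r) = 3*exp(2*r)/2.
Then F(1) - F(0) = (3*exp(2)/2) - (3/2) = -3/2 + 3*exp(2)/2.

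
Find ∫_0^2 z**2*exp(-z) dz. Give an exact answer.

2 - 10*exp(-2)

Integrate by parts twice (u = z^2, dv = exp(-z) dz).
An antiderivative is F(z) = (-z**2 - 2*z - 2)*exp(-z).
Then F(2) - F(0) = (-10*exp(-2)) - (-2) = 2 - 10*exp(-2).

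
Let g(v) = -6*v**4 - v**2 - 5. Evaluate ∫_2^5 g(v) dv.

-18828/5

By the power rule, an antiderivative is F(v) = -6*v**5/5 - v**3/3 - 5*v.
Then F(5) - F(2) = (-11450/3) - (-766/15) = -18828/5.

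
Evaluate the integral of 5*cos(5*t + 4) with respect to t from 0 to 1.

Let u = 5*t + 4, so du = 5 dt. When t = 0, u = 4; when t = 1, u = 9.
The integral becomes ∫ cos(u) du from 4 to 9, with antiderivative sin(u).
Back in t: F(t) = sin(5*t + 4).
Then F(1) - F(0) = (sin(9)) - (sin(4)) = sin(9) - sin(4).

sin(9) - sin(4)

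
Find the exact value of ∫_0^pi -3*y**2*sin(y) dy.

12 - 3*pi**2

Integrate by parts twice (u = y^2, dv = -3*sin(y) dy).
An antiderivative is F(y) = 3*y**2*cos(y) - 6*y*sin(y) - 6*cos(y).
Then F(pi) - F(0) = (6 - 3*pi**2) - (-6) = 12 - 3*pi**2.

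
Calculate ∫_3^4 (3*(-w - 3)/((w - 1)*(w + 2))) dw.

Factor the denominator: w**2 + w - 2 = (w + 2)(w - 1).
Partial fractions: 3*(-w - 3)/((w - 1)*(w + 2)) = 1/(w + 2) - 4/(w - 1).
An antiderivative is F(w) = -4*log(w - 1) + log(w + 2).
Then F(4) - F(3) = (log(2/27)) - (log(5/16)) = -3*log(3) - log(5) + 5*log(2).

-3*log(3) - log(5) + 5*log(2)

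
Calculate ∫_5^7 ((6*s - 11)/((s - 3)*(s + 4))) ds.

-10*log(3) + log(2) + 5*log(11)

Factor the denominator: s**2 + s - 12 = (s + 4)(s - 3).
Partial fractions: (6*s - 11)/((s - 3)*(s + 4)) = 5/(s + 4) + 1/(s - 3).
An antiderivative is F(s) = log(s - 3) + 5*log(s + 4).
Then F(7) - F(5) = (2*log(2) + 5*log(11)) - (log(2) + 10*log(3)) = -10*log(3) + log(2) + 5*log(11).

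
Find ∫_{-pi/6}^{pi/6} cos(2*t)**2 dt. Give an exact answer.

sqrt(3)/8 + pi/6

Use the identity cos^2(2*t) = (1 + cos(4*t))/2.
An antiderivative is F(t) = t/2 + sin(4*t)/8.
Then F(pi/6) - F(-pi/6) = (sqrt(3)/16 + pi/12) - (-pi/12 - sqrt(3)/16) = sqrt(3)/8 + pi/6.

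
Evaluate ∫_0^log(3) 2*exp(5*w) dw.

484/5

Let u = exp(w), so du = exp(w) dw. When w = 0, u = 1; when w = log(3), u = 3.
The integral becomes 2·∫ u**4 du from 1 to 3, with antiderivative 2*u**5/5.
Back in w: F(w) = 2*exp(5*w)/5.
Then F(log(3)) - F(0) = (486/5) - (2/5) = 484/5.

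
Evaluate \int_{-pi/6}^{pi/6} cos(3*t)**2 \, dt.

Use the identity cos^2(3*t) = (1 + cos(6*t))/2.
An antiderivative is F(t) = t/2 + sin(6*t)/12.
Then F(pi/6) - F(-pi/6) = (pi/12) - (-pi/12) = pi/6.

pi/6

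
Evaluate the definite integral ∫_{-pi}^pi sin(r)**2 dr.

Use the identity sin^2(r) = (1 - cos(2*r))/2.
An antiderivative is F(r) = r/2 - sin(2*r)/4.
Then F(pi) - F(-pi) = (pi/2) - (-pi/2) = pi.

pi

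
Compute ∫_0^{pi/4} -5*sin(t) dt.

-5 + 5*sqrt(2)/2

An antiderivative is F(t) = 5*cos(t).
Then F(pi/4) - F(0) = (5*sqrt(2)/2) - (5) = -5 + 5*sqrt(2)/2.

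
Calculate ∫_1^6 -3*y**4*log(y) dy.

Integrate by parts once (u = ln y, dv = -3*y**4 dy).
An antiderivative is F(y) = -3*y**5*(5*log(y) - 1)/25.
Then F(6) - F(1) = (23328/25 - 23328*log(6)/5) - (3/25) = 933 - 23328*log(6)/5.

933 - 23328*log(6)/5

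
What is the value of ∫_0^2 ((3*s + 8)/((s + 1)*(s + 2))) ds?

-2*log(2) + 5*log(3)

Factor the denominator: s**2 + 3*s + 2 = (s + 2)(s + 1).
Partial fractions: (3*s + 8)/((s + 1)*(s + 2)) = -2/(s + 2) + 5/(s + 1).
An antiderivative is F(s) = 5*log(s + 1) - 2*log(s + 2).
Then F(2) - F(0) = (-4*log(2) + 5*log(3)) - (-log(4)) = -2*log(2) + 5*log(3).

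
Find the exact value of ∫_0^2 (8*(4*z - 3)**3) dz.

Let u = 4*z - 3, so du = 4 dz. When z = 0, u = -3; when z = 2, u = 5.
The integral becomes 2·∫ u**3 du from -3 to 5, with antiderivative u**4/2.
Back in z: F(z) = (4*z - 3)**4/2.
Then F(2) - F(0) = (625/2) - (81/2) = 272.

272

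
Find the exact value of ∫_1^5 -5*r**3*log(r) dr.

Integrate by parts once (u = ln r, dv = -5*r**3 dr).
An antiderivative is F(r) = -5*r**4*(4*log(r) - 1)/16.
Then F(5) - F(1) = (3125/16 - 3125*log(5)/4) - (5/16) = 195 - 3125*log(5)/4.

195 - 3125*log(5)/4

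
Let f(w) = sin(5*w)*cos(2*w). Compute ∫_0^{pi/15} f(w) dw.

Use the identity sin(5*w)cos(2*w) = [sin(7*w) + sin(3*w)]/2.
An antiderivative is F(w) = -cos(3*w)/6 - cos(7*w)/14.
Then F(pi/15) - F(0) = (-11*sqrt(5)/336 - sqrt(30 - 6*sqrt(5))/112 - 11/336) - (-5/21) = -11*sqrt(5)/336 - sqrt(30 - 6*sqrt(5))/112 + 23/112.

-11*sqrt(5)/336 - sqrt(30 - 6*sqrt(5))/112 + 23/112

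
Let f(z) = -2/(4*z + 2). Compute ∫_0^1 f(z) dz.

An antiderivative is F(z) = -log(4*z + 2)/2.
Then F(1) - F(0) = (-log(6)/2) - (-log(2)/2) = -log(6)/2 + log(2)/2.

-log(6)/2 + log(2)/2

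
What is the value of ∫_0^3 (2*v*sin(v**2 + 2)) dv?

cos(2) - cos(11)

Let u = v**2 + 2, so du = 2*v dv. When v = 0, u = 2; when v = 3, u = 11.
The integral becomes ∫ sin(u) du from 2 to 11, with antiderivative -cos(u).
Back in v: F(v) = -cos(v**2 + 2).
Then F(3) - F(0) = (-cos(11)) - (-cos(2)) = cos(2) - cos(11).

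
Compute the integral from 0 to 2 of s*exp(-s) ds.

1 - 3*exp(-2)

Integrate by parts once (u = s, dv = exp(-s) ds).
An antiderivative is F(s) = (-s - 1)*exp(-s).
Then F(2) - F(0) = (-3*exp(-2)) - (-1) = 1 - 3*exp(-2).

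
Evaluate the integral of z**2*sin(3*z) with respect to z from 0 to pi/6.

-2/27 + pi/27

Integrate by parts twice (u = z^2, dv = sin(3*z) dz).
An antiderivative is F(z) = -z**2*cos(3*z)/3 + 2*z*sin(3*z)/9 + 2*cos(3*z)/27.
Then F(pi/6) - F(0) = (pi/27) - (2/27) = -2/27 + pi/27.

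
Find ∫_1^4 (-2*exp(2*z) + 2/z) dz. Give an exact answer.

-exp(8) + log(16) + exp(2)

An antiderivative is F(z) = -exp(2*z) + 2*log(z).
Then F(4) - F(1) = (-exp(8) + log(16)) - (-exp(2)) = -exp(8) + log(16) + exp(2).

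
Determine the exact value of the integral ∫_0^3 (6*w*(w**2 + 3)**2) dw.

1701

Let u = w**2 + 3, so du = 2*w dw. When w = 0, u = 3; when w = 3, u = 12.
The integral becomes 3·∫ u**2 du from 3 to 12, with antiderivative u**3.
Back in w: F(w) = (w**2 + 3)**3.
Then F(3) - F(0) = (1728) - (27) = 1701.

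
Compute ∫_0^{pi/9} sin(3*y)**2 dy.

Use the identity sin^2(3*y) = (1 - cos(6*y))/2.
An antiderivative is F(y) = y/2 - sin(6*y)/12.
Then F(pi/9) - F(0) = (-sqrt(3)/24 + pi/18) - (0) = -sqrt(3)/24 + pi/18.

-sqrt(3)/24 + pi/18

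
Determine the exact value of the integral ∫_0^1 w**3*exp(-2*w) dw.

Integrate by parts 3 times (u = w^3, dv = exp(-2*w) dw).
An antiderivative is F(w) = (-4*w**3 - 6*w**2 - 6*w - 3)*exp(-2*w)/8.
Then F(1) - F(0) = (-19*exp(-2)/8) - (-3/8) = 3/8 - 19*exp(-2)/8.

3/8 - 19*exp(-2)/8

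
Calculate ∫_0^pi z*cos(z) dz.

Integrate by parts once (u = z, dv = cos(z) dz).
An antiderivative is F(z) = z*sin(z) + cos(z).
Then F(pi) - F(0) = (-1) - (1) = -2.

-2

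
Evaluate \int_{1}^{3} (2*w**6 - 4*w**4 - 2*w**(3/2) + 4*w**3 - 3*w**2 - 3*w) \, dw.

By the power rule, an antiderivative is F(w) = 2*w**7/7 - 4*w**(5/2)/5 - 4*w**5/5 + w**4 - w**3 - 3*w**2/2.
Then F(3) - F(1) = (32967/70 - 36*sqrt(3)/5) - (-197/70) = 16582/35 - 36*sqrt(3)/5.

16582/35 - 36*sqrt(3)/5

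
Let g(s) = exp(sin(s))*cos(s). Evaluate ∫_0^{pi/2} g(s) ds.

Let u = sin(s), so du = cos(s) ds. When s = 0, u = 0; when s = pi/2, u = 1.
The integral becomes ∫ exp(u) du from 0 to 1, with antiderivative exp(u).
Back in s: F(s) = exp(sin(s)).
Then F(pi/2) - F(0) = (E) - (1) = -1 + E.

-1 + E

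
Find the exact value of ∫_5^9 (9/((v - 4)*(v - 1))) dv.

Factor the denominator: v**2 - 5*v + 4 = (v - 1)(v - 4).
Partial fractions: 9/((v - 4)*(v - 1)) = -3/(v - 1) + 3/(v - 4).
An antiderivative is F(v) = 3*log(v - 4) - 3*log(v - 1).
Then F(9) - F(5) = (-9*log(2) + 3*log(5)) - (-log(64)) = -3*log(2) + 3*log(5).

-3*log(2) + 3*log(5)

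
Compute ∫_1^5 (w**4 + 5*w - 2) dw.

By the power rule, an antiderivative is F(w) = w**5/5 + 5*w**2/2 - 2*w.
Then F(5) - F(1) = (1355/2) - (7/10) = 3384/5.

3384/5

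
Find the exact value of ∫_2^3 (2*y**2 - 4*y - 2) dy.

By the power rule, an antiderivative is F(y) = 2*y**3/3 - 2*y**2 - 2*y.
Then F(3) - F(2) = (-6) - (-20/3) = 2/3.

2/3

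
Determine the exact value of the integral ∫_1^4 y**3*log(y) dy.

Integrate by parts once (u = ln y, dv = y**3 dy).
An antiderivative is F(y) = y**4*(4*log(y) - 1)/16.
Then F(4) - F(1) = (-16 + 128*log(2)) - (-1/16) = -255/16 + 128*log(2).

-255/16 + 128*log(2)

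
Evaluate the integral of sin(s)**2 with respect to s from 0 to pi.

pi/2

Use the identity sin^2(s) = (1 - cos(2*s))/2.
An antiderivative is F(s) = s/2 - sin(2*s)/4.
Then F(pi) - F(0) = (pi/2) - (0) = pi/2.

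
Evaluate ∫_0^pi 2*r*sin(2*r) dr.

Integrate by parts once (u = r, dv = 2*sin(2*r) dr).
An antiderivative is F(r) = -r*cos(2*r) + sin(2*r)/2.
Then F(pi) - F(0) = (-pi) - (0) = -pi.

-pi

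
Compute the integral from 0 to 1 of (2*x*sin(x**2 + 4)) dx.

cos(4) - cos(5)

Let u = x**2 + 4, so du = 2*x dx. When x = 0, u = 4; when x = 1, u = 5.
The integral becomes ∫ sin(u) du from 4 to 5, with antiderivative -cos(u).
Back in x: F(x) = -cos(x**2 + 4).
Then F(1) - F(0) = (-cos(5)) - (-cos(4)) = cos(4) - cos(5).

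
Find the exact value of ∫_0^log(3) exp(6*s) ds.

364/3

Let u = exp(s), so du = exp(s) ds. When s = 0, u = 1; when s = log(3), u = 3.
The integral becomes ∫ u**5 du from 1 to 3, with antiderivative u**6/6.
Back in s: F(s) = exp(6*s)/6.
Then F(log(3)) - F(0) = (243/2) - (1/6) = 364/3.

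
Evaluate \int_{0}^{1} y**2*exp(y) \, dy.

-2 + E

Integrate by parts twice (u = y^2, dv = exp(y) dy).
An antiderivative is F(y) = (y**2 - 2*y + 2)*exp(y).
Then F(1) - F(0) = (E) - (2) = -2 + E.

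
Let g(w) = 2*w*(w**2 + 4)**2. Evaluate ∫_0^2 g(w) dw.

448/3

Let u = w**2 + 4, so du = 2*w dw. When w = 0, u = 4; when w = 2, u = 8.
The integral becomes ∫ u**2 du from 4 to 8, with antiderivative u**3/3.
Back in w: F(w) = (w**2 + 4)**3/3.
Then F(2) - F(0) = (512/3) - (64/3) = 448/3.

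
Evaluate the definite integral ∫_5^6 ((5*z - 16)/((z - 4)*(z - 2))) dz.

-3*log(3) + 8*log(2)

Factor the denominator: z**2 - 6*z + 8 = (z - 2)(z - 4).
Partial fractions: (5*z - 16)/((z - 4)*(z - 2)) = 3/(z - 2) + 2/(z - 4).
An antiderivative is F(z) = 2*log(z - 4) + 3*log(z - 2).
Then F(6) - F(5) = (8*log(2)) - (log(27)) = -3*log(3) + 8*log(2).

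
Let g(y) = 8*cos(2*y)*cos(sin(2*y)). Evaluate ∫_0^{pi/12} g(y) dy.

4*sin(1/2)

Let u = sin(2*y), so du = 2*cos(2*y) dy. When y = 0, u = 0; when y = pi/12, u = 1/2.
The integral becomes 4·∫ cos(u) du from 0 to 1/2, with antiderivative 4*sin(u).
Back in y: F(y) = 4*sin(sin(2*y)).
Then F(pi/12) - F(0) = (4*sin(1/2)) - (0) = 4*sin(1/2).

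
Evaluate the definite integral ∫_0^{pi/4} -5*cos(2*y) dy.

-5/2

An antiderivative is F(y) = -5*sin(2*y)/2.
Then F(pi/4) - F(0) = (-5/2) - (0) = -5/2.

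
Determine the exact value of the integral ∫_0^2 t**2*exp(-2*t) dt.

(-13 + exp(4))*exp(-4)/4

Integrate by parts twice (u = t^2, dv = exp(-2*t) dt).
An antiderivative is F(t) = (-2*t**2 - 2*t - 1)*exp(-2*t)/4.
Then F(2) - F(0) = (-13*exp(-4)/4) - (-1/4) = (-13 + exp(4))*exp(-4)/4.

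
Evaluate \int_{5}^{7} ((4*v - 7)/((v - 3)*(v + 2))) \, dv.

-3*log(7) + log(2) + 6*log(3)

Factor the denominator: v**2 - v - 6 = (v + 2)(v - 3).
Partial fractions: (4*v - 7)/((v - 3)*(v + 2)) = 3/(v + 2) + 1/(v - 3).
An antiderivative is F(v) = log(v - 3) + 3*log(v + 2).
Then F(7) - F(5) = (2*log(2) + 6*log(3)) - (log(2) + 3*log(7)) = -3*log(7) + log(2) + 6*log(3).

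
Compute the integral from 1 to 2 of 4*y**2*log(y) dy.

Integrate by parts once (u = ln y, dv = 4*y**2 dy).
An antiderivative is F(y) = 4*y**3*(3*log(y) - 1)/9.
Then F(2) - F(1) = (-32/9 + 32*log(2)/3) - (-4/9) = -28/9 + 32*log(2)/3.

-28/9 + 32*log(2)/3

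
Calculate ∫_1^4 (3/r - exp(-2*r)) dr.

(-exp(6) + 1 + 12*exp(8)*log(2))*exp(-8)/2

An antiderivative is F(r) = 3*log(r) + exp(-2*r)/2.
Then F(4) - F(1) = (exp(-8)/2 + 6*log(2)) - (exp(-2)/2) = (-exp(6) + 1 + 12*exp(8)*log(2))*exp(-8)/2.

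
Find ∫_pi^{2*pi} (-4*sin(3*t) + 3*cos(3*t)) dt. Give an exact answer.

An antiderivative is F(t) = sin(3*t) + 4*cos(3*t)/3.
Then F(2*pi) - F(pi) = (4/3) - (-4/3) = 8/3.

8/3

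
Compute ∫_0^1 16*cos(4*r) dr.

Let u = 4*r, so du = 4 dr. When r = 0, u = 0; when r = 1, u = 4.
The integral becomes 4·∫ cos(u) du from 0 to 4, with antiderivative 4*sin(u).
Back in r: F(r) = 4*sin(4*r).
Then F(1) - F(0) = (4*sin(4)) - (0) = 4*sin(4).

4*sin(4)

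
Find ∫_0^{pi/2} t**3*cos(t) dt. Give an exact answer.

Integrate by parts 3 times (u = t^3, dv = cos(t) dt).
An antiderivative is F(t) = t**3*sin(t) + 3*t**2*cos(t) - 6*t*sin(t) - 6*cos(t).
Then F(pi/2) - F(0) = (pi*(-24 + pi**2)/8) - (-6) = -3*pi + pi**3/8 + 6.

-3*pi + pi**3/8 + 6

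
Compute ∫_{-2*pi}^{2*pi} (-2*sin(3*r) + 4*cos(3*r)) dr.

0

An antiderivative is F(r) = 4*sin(3*r)/3 + 2*cos(3*r)/3.
Then F(2*pi) - F(-2*pi) = (2/3) - (2/3) = 0.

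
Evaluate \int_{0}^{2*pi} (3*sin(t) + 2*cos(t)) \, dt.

An antiderivative is F(t) = 2*sin(t) - 3*cos(t).
Then F(2*pi) - F(0) = (-3) - (-3) = 0.

0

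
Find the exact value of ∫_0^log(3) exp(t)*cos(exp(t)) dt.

-sin(1) + sin(3)

Let u = exp(t), so du = exp(t) dt. When t = 0, u = 1; when t = log(3), u = 3.
The integral becomes ∫ cos(u) du from 1 to 3, with antiderivative sin(u).
Back in t: F(t) = sin(exp(t)).
Then F(log(3)) - F(0) = (sin(3)) - (sin(1)) = -sin(1) + sin(3).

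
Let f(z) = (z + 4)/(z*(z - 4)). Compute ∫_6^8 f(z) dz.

log(3)

Factor the denominator: z**2 - 4*z = z(z - 4).
Partial fractions: (z + 4)/(z*(z - 4)) = -1/z + 2/(z - 4).
An antiderivative is F(z) = -log(z) + 2*log(z - 4).
Then F(8) - F(6) = (log(2)) - (log(2/3)) = log(3).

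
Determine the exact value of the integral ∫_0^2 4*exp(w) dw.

-4 + 4*exp(2)

An antiderivative is F(w) = 4*exp(w).
Then F(2) - F(0) = (4*exp(2)) - (4) = -4 + 4*exp(2).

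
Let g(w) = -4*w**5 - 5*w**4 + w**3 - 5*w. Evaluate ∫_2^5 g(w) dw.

-53469/4

By the power rule, an antiderivative is F(w) = -2*w**6/3 - w**5 + w**4/4 - 5*w**2/2.
Then F(5) - F(2) = (-161375/12) - (-242/3) = -53469/4.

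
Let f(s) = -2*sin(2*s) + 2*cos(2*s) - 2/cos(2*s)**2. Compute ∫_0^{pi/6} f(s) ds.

An antiderivative is F(s) = sin(2*s) + cos(2*s) - tan(2*s).
Then F(pi/6) - F(0) = (1/2 - sqrt(3)/2) - (1) = -sqrt(3)/2 - 1/2.

-sqrt(3)/2 - 1/2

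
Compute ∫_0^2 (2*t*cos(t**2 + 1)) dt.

sin(5) - sin(1)

Let u = t**2 + 1, so du = 2*t dt. When t = 0, u = 1; when t = 2, u = 5.
The integral becomes ∫ cos(u) du from 1 to 5, with antiderivative sin(u).
Back in t: F(t) = sin(t**2 + 1).
Then F(2) - F(0) = (sin(5)) - (sin(1)) = sin(5) - sin(1).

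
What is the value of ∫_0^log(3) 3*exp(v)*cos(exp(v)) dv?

-3*sin(1) + 3*sin(3)

Let u = exp(v), so du = exp(v) dv. When v = 0, u = 1; when v = log(3), u = 3.
The integral becomes 3·∫ cos(u) du from 1 to 3, with antiderivative 3*sin(u).
Back in v: F(v) = 3*sin(exp(v)).
Then F(log(3)) - F(0) = (3*sin(3)) - (3*sin(1)) = -3*sin(1) + 3*sin(3).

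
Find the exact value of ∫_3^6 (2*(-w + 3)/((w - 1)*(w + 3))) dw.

log(20/27)

Factor the denominator: w**2 + 2*w - 3 = (w + 3)(w - 1).
Partial fractions: 2*(-w + 3)/((w - 1)*(w + 3)) = -3/(w + 3) + 1/(w - 1).
An antiderivative is F(w) = log(w - 1) - 3*log(w + 3).
Then F(6) - F(3) = (-6*log(3) + log(5)) - (-3*log(3) - 2*log(2)) = log(20/27).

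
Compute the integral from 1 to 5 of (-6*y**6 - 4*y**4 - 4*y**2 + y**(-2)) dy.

-7310852/105

By the power rule, an antiderivative is F(y) = -6*y**7/7 - 4*y**5/5 - 4*y**3/3 - 1/y.
Then F(5) - F(1) = (-7311271/105) - (-419/105) = -7310852/105.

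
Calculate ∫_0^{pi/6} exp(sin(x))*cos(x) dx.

Let u = sin(x), so du = cos(x) dx. When x = 0, u = 0; when x = pi/6, u = 1/2.
The integral becomes ∫ exp(u) du from 0 to 1/2, with antiderivative exp(u).
Back in x: F(x) = exp(sin(x)).
Then F(pi/6) - F(0) = (exp(1/2)) - (1) = -1 + exp(1/2).

-1 + exp(1/2)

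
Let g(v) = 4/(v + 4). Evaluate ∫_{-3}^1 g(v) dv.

An antiderivative is F(v) = 4*log(v + 4).
Then F(1) - F(-3) = (4*log(5)) - (0) = 4*log(5).

4*log(5)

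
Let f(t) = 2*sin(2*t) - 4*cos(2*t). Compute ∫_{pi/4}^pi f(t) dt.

1

An antiderivative is F(t) = -2*sin(2*t) - cos(2*t).
Then F(pi) - F(pi/4) = (-1) - (-2) = 1.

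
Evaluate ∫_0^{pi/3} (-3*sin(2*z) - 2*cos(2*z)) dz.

An antiderivative is F(z) = -sin(2*z) + 3*cos(2*z)/2.
Then F(pi/3) - F(0) = (-sqrt(3)/2 - 3/4) - (3/2) = -9/4 - sqrt(3)/2.

-9/4 - sqrt(3)/2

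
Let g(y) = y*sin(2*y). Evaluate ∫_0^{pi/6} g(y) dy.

-pi/24 + sqrt(3)/8

Integrate by parts once (u = y, dv = sin(2*y) dy).
An antiderivative is F(y) = -y*cos(2*y)/2 + sin(2*y)/4.
Then F(pi/6) - F(0) = (-pi/24 + sqrt(3)/8) - (0) = -pi/24 + sqrt(3)/8.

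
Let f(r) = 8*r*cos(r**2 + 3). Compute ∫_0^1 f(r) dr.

4*sin(4) - 4*sin(3)

Let u = r**2 + 3, so du = 2*r dr. When r = 0, u = 3; when r = 1, u = 4.
The integral becomes 4·∫ cos(u) du from 3 to 4, with antiderivative 4*sin(u).
Back in r: F(r) = 4*sin(r**2 + 3).
Then F(1) - F(0) = (4*sin(4)) - (4*sin(3)) = 4*sin(4) - 4*sin(3).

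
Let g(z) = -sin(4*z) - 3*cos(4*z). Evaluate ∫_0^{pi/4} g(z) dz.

-1/2

An antiderivative is F(z) = -3*sin(4*z)/4 + cos(4*z)/4.
Then F(pi/4) - F(0) = (-1/4) - (1/4) = -1/2.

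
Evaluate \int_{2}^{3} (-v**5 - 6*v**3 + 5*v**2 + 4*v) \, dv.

By the power rule, an antiderivative is F(v) = -v**6/6 - 3*v**4/2 + 5*v**3/3 + 2*v**2.
Then F(3) - F(2) = (-180) - (-40/3) = -500/3.

-500/3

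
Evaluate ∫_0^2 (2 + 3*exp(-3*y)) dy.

5 - exp(-6)

An antiderivative is F(y) = 2*y - exp(-3*y).
Then F(2) - F(0) = (4 - exp(-6)) - (-1) = 5 - exp(-6).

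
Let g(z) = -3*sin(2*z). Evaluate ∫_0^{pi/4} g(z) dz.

An antiderivative is F(z) = 3*cos(2*z)/2.
Then F(pi/4) - F(0) = (0) - (3/2) = -3/2.

-3/2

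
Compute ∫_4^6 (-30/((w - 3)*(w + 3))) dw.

-5*log(7) + 5*log(3)

Factor the denominator: w**2 - 9 = (w + 3)(w - 3).
Partial fractions: -30/((w - 3)*(w + 3)) = 5/(w + 3) - 5/(w - 3).
An antiderivative is F(w) = -5*log(w - 3) + 5*log(w + 3).
Then F(6) - F(4) = (5*log(3)) - (5*log(7)) = -5*log(7) + 5*log(3).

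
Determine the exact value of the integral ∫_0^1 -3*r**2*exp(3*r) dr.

Integrate by parts twice (u = r^2, dv = -3*exp(3*r) dr).
An antiderivative is F(r) = (-9*r**2 + 6*r - 2)*exp(3*r)/9.
Then F(1) - F(0) = (-5*exp(3)/9) - (-2/9) = 2/9 - 5*exp(3)/9.

2/9 - 5*exp(3)/9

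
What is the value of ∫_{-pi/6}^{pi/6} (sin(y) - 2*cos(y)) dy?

An antiderivative is F(y) = -2*sin(y) - cos(y).
Then F(pi/6) - F(-pi/6) = (-1 - sqrt(3)/2) - (1 - sqrt(3)/2) = -2.

-2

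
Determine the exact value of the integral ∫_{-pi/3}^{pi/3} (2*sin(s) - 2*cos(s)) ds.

-2*sqrt(3)

An antiderivative is F(s) = -2*sin(s) - 2*cos(s).
Then F(pi/3) - F(-pi/3) = (-sqrt(3) - 1) - (-1 + sqrt(3)) = -2*sqrt(3).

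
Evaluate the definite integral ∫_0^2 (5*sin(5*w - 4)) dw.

Let u = 5*w - 4, so du = 5 dw. When w = 0, u = -4; when w = 2, u = 6.
The integral becomes ∫ sin(u) du from -4 to 6, with antiderivative -cos(u).
Back in w: F(w) = -cos(5*w - 4).
Then F(2) - F(0) = (-cos(6)) - (-cos(4)) = -cos(6) + cos(4).

-cos(6) + cos(4)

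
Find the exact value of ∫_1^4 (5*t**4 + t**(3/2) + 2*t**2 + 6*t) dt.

5612/5

By the power rule, an antiderivative is F(t) = 2*t**(5/2)/5 + t**5 + 2*t**3/3 + 3*t**2.
Then F(4) - F(1) = (16912/15) - (76/15) = 5612/5.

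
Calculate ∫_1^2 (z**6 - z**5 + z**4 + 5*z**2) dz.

By the power rule, an antiderivative is F(z) = z**7/7 - z**6/6 + z**5/5 + 5*z**3/3.
Then F(2) - F(1) = (2872/105) - (129/70) = 5357/210.

5357/210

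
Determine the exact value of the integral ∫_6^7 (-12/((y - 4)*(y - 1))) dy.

Factor the denominator: y**2 - 5*y + 4 = (y - 1)(y - 4).
Partial fractions: -12/((y - 4)*(y - 1)) = 4/(y - 1) - 4/(y - 4).
An antiderivative is F(y) = -4*log(y - 4) + 4*log(y - 1).
Then F(7) - F(6) = (log(16)) - (-4*log(2) + 4*log(5)) = -4*log(5) + 8*log(2).

-4*log(5) + 8*log(2)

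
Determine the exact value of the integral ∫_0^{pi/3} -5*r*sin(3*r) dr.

-5*pi/9

Integrate by parts once (u = r, dv = -5*sin(3*r) dr).
An antiderivative is F(r) = 5*r*cos(3*r)/3 - 5*sin(3*r)/9.
Then F(pi/3) - F(0) = (-5*pi/9) - (0) = -5*pi/9.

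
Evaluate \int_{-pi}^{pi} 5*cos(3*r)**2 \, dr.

5*pi

Use the identity cos^2(3*r) = (1 + cos(6*r))/2.
An antiderivative is F(r) = 5*r/2 + 5*sin(6*r)/12.
Then F(pi) - F(-pi) = (5*pi/2) - (-5*pi/2) = 5*pi.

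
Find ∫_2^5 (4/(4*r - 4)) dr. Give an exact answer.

log(4)

An antiderivative is F(r) = log(4*r - 4).
Then F(5) - F(2) = (log(16)) - (log(4)) = log(4).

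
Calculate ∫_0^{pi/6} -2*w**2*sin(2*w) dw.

Integrate by parts twice (u = w^2, dv = -2*sin(2*w) dw).
An antiderivative is F(w) = w**2*cos(2*w) - w*sin(2*w) - cos(2*w)/2.
Then F(pi/6) - F(0) = (-sqrt(3)*pi/12 - 1/4 + pi**2/72) - (-1/2) = -sqrt(3)*pi/12 + pi**2/72 + 1/4.

-sqrt(3)*pi/12 + pi**2/72 + 1/4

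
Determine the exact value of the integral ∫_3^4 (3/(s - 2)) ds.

log(8)

An antiderivative is F(s) = 3*log(s - 2).
Then F(4) - F(3) = (log(8)) - (0) = log(8).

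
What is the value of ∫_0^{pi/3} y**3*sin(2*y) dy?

Integrate by parts 3 times (u = y^3, dv = sin(2*y) dy).
An antiderivative is F(y) = -y**3*cos(2*y)/2 + 3*y**2*sin(2*y)/4 + 3*y*cos(2*y)/4 - 3*sin(2*y)/8.
Then F(pi/3) - F(0) = (-pi/8 - 3*sqrt(3)/16 + pi**3/108 + sqrt(3)*pi**2/24) - (0) = -pi/8 - 3*sqrt(3)/16 + pi**3/108 + sqrt(3)*pi**2/24.

-pi/8 - 3*sqrt(3)/16 + pi**3/108 + sqrt(3)*pi**2/24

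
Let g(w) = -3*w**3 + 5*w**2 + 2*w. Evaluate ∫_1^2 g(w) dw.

41/12

By the power rule, an antiderivative is F(w) = -3*w**4/4 + 5*w**3/3 + w**2.
Then F(2) - F(1) = (16/3) - (23/12) = 41/12.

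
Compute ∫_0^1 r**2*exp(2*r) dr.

Integrate by parts twice (u = r^2, dv = exp(2*r) dr).
An antiderivative is F(r) = (2*r**2 - 2*r + 1)*exp(2*r)/4.
Then F(1) - F(0) = (exp(2)/4) - (1/4) = -1/4 + exp(2)/4.

-1/4 + exp(2)/4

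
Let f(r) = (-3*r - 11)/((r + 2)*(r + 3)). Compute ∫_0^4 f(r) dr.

-7*log(3) + 2*log(7)

Factor the denominator: r**2 + 5*r + 6 = (r + 3)(r + 2).
Partial fractions: (-3*r - 11)/((r + 2)*(r + 3)) = 2/(r + 3) - 5/(r + 2).
An antiderivative is F(r) = -5*log(r + 2) + 2*log(r + 3).
Then F(4) - F(0) = (-5*log(3) - 5*log(2) + 2*log(7)) - (log(9/32)) = -7*log(3) + 2*log(7).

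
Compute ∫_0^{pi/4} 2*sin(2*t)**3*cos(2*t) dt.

Let u = sin(2*t), so du = 2*cos(2*t) dt. When t = 0, u = 0; when t = pi/4, u = 1.
The integral becomes ∫ u**3 du from 0 to 1, with antiderivative u**4/4.
Back in t: F(t) = sin(2*t)**4/4.
Then F(pi/4) - F(0) = (1/4) - (0) = 1/4.

1/4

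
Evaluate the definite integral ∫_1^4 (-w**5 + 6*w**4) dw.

By the power rule, an antiderivative is F(w) = -w**6/6 + 6*w**5/5.
Then F(4) - F(1) = (8192/15) - (31/30) = 5451/10.

5451/10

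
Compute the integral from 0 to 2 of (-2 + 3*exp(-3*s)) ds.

-3 - exp(-6)

An antiderivative is F(s) = -2*s - exp(-3*s).
Then F(2) - F(0) = (-4 - exp(-6)) - (-1) = -3 - exp(-6).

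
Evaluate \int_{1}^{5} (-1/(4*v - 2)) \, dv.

-log(18)/4 + log(2)/4

An antiderivative is F(v) = -log(4*v - 2)/4.
Then F(5) - F(1) = (-log(18)/4) - (-log(2)/4) = -log(18)/4 + log(2)/4.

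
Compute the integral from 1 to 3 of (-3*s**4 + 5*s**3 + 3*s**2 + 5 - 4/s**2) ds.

By the power rule, an antiderivative is F(s) = -3*s**5/5 + 5*s**4/4 + s**3 + 5*s + 4/s.
Then F(3) - F(1) = (-73/60) - (213/20) = -178/15.

-178/15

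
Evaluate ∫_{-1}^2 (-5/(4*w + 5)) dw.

-5*log(13)/4

An antiderivative is F(w) = -5*log(4*w + 5)/4.
Then F(2) - F(-1) = (-5*log(13)/4) - (0) = -5*log(13)/4.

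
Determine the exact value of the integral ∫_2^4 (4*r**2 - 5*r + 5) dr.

By the power rule, an antiderivative is F(r) = 4*r**3/3 - 5*r**2/2 + 5*r.
Then F(4) - F(2) = (196/3) - (32/3) = 164/3.

164/3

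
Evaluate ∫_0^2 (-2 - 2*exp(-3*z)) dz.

-14/3 + 2*exp(-6)/3

An antiderivative is F(z) = -2*z + 2*exp(-3*z)/3.
Then F(2) - F(0) = (-4 + 2*exp(-6)/3) - (2/3) = -14/3 + 2*exp(-6)/3.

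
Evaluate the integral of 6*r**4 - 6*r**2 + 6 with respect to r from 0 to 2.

By the power rule, an antiderivative is F(r) = 6*r**5/5 - 2*r**3 + 6*r.
Then F(2) - F(0) = (172/5) - (0) = 172/5.

172/5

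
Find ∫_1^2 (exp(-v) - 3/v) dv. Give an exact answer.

An antiderivative is F(v) = -3*log(v) - exp(-v).
Then F(2) - F(1) = (-3*log(2) - exp(-2)) - (-exp(-1)) = -3*log(2) - exp(-2) + exp(-1).

-3*log(2) - exp(-2) + exp(-1)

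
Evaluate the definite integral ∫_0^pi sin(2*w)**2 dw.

pi/2

Use the identity sin^2(2*w) = (1 - cos(4*w))/2.
An antiderivative is F(w) = w/2 - sin(4*w)/8.
Then F(pi) - F(0) = (pi/2) - (0) = pi/2.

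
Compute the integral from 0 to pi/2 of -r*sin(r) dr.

-1

Integrate by parts once (u = r, dv = -sin(r) dr).
An antiderivative is F(r) = r*cos(r) - sin(r).
Then F(pi/2) - F(0) = (-1) - (0) = -1.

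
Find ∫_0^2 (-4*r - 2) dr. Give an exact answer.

-12

By the power rule, an antiderivative is F(r) = -2*r**2 - 2*r.
Then F(2) - F(0) = (-12) - (0) = -12.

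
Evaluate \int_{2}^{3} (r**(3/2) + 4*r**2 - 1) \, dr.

By the power rule, an antiderivative is F(r) = 2*r**(5/2)/5 + 4*r**3/3 - r.
Then F(3) - F(2) = (18*sqrt(3)/5 + 33) - (8*sqrt(2)/5 + 26/3) = -8*sqrt(2)/5 + 18*sqrt(3)/5 + 73/3.

-8*sqrt(2)/5 + 18*sqrt(3)/5 + 73/3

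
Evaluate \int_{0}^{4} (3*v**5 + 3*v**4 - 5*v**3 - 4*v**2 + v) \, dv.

33976/15

By the power rule, an antiderivative is F(v) = v**6/2 + 3*v**5/5 - 5*v**4/4 - 4*v**3/3 + v**2/2.
Then F(4) - F(0) = (33976/15) - (0) = 33976/15.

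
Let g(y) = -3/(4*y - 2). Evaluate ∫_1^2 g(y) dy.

An antiderivative is F(y) = -3*log(4*y - 2)/4.
Then F(2) - F(1) = (-3*log(6)/4) - (-3*log(2)/4) = -3*log(3)/4.

-3*log(3)/4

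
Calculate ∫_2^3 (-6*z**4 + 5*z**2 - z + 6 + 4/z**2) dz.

-6521/30

By the power rule, an antiderivative is F(z) = -6*z**5/5 + 5*z**3/3 - z**2/2 + 6*z - 4/z.
Then F(3) - F(2) = (-7033/30) - (-256/15) = -6521/30.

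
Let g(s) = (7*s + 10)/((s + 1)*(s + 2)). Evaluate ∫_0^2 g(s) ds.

4*log(2) + 3*log(3)

Factor the denominator: s**2 + 3*s + 2 = (s + 2)(s + 1).
Partial fractions: (7*s + 10)/((s + 1)*(s + 2)) = 4/(s + 2) + 3/(s + 1).
An antiderivative is F(s) = 3*log(s + 1) + 4*log(s + 2).
Then F(2) - F(0) = (3*log(3) + 8*log(2)) - (log(16)) = 4*log(2) + 3*log(3).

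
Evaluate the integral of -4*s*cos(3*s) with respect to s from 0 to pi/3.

Integrate by parts once (u = s, dv = -4*cos(3*s) ds).
An antiderivative is F(s) = -4*s*sin(3*s)/3 - 4*cos(3*s)/9.
Then F(pi/3) - F(0) = (4/9) - (-4/9) = 8/9.

8/9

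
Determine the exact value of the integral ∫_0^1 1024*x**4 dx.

1024/5

Let u = 4*x, so du = 4 dx. When x = 0, u = 0; when x = 1, u = 4.
The integral becomes ∫ u**4 du from 0 to 4, with antiderivative u**5/5.
Back in x: F(x) = 1024*x**5/5.
Then F(1) - F(0) = (1024/5) - (0) = 1024/5.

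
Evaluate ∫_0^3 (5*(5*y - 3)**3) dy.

Let u = 5*y - 3, so du = 5 dy. When y = 0, u = -3; when y = 3, u = 12.
The integral becomes ∫ u**3 du from -3 to 12, with antiderivative u**4/4.
Back in y: F(y) = (5*y - 3)**4/4.
Then F(3) - F(0) = (5184) - (81/4) = 20655/4.

20655/4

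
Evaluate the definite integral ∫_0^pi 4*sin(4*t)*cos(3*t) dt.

32/7

Use the identity sin(4*t)cos(3*t) = [sin(7*t) + sin(t)]/2.
An antiderivative is F(t) = -2*cos(t) - 2*cos(7*t)/7.
Then F(pi) - F(0) = (16/7) - (-16/7) = 32/7.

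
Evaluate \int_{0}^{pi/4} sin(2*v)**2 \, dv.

Use the identity sin^2(2*v) = (1 - cos(4*v))/2.
An antiderivative is F(v) = v/2 - sin(4*v)/8.
Then F(pi/4) - F(0) = (pi/8) - (0) = pi/8.

pi/8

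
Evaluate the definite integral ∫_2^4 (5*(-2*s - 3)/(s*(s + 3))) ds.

Factor the denominator: s**2 + 3*s = (s + 3)s.
Partial fractions: 5*(-2*s - 3)/(s*(s + 3)) = -5/(s + 3) - 5/s.
An antiderivative is F(s) = -5*log(s) - 5*log(s + 3).
Then F(4) - F(2) = (-5*log(7) - 10*log(2)) - (-5*log(5) - 5*log(2)) = -5*log(7) - 5*log(2) + 5*log(5).

-5*log(7) - 5*log(2) + 5*log(5)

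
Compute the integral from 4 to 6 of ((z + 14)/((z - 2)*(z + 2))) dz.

Factor the denominator: z**2 - 4 = (z + 2)(z - 2).
Partial fractions: (z + 14)/((z - 2)*(z + 2)) = -3/(z + 2) + 4/(z - 2).
An antiderivative is F(z) = 4*log(z - 2) - 3*log(z + 2).
Then F(6) - F(4) = (-log(2)) - (log(2/27)) = log(27/4).

log(27/4)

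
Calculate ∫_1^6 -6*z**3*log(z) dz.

-1944*log(3) - 1944*log(2) + 3885/8

Integrate by parts once (u = ln z, dv = -6*z**3 dz).
An antiderivative is F(z) = -3*z**4*(4*log(z) - 1)/8.
Then F(6) - F(1) = (-1944*log(3) - 1944*log(2) + 486) - (3/8) = -1944*log(3) - 1944*log(2) + 3885/8.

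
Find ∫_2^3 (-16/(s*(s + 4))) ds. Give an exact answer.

-8*log(3) + 4*log(7)

Factor the denominator: s**2 + 4*s = (s + 4)s.
Partial fractions: -16/(s*(s + 4)) = 4/(s + 4) - 4/s.
An antiderivative is F(s) = -4*log(s) + 4*log(s + 4).
Then F(3) - F(2) = (-4*log(3) + 4*log(7)) - (log(81)) = -8*log(3) + 4*log(7).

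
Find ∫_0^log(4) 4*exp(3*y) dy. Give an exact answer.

Let u = exp(y), so du = exp(y) dy. When y = 0, u = 1; when y = log(4), u = 4.
The integral becomes 4·∫ u**2 du from 1 to 4, with antiderivative 4*u**3/3.
Back in y: F(y) = 4*exp(3*y)/3.
Then F(log(4)) - F(0) = (256/3) - (4/3) = 84.

84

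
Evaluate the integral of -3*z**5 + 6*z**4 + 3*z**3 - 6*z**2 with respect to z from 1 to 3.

-328/5

By the power rule, an antiderivative is F(z) = -z**6/2 + 6*z**5/5 + 3*z**4/4 - 2*z**3.
Then F(3) - F(1) = (-1323/20) - (-11/20) = -328/5.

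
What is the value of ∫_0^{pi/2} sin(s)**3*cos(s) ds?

Let u = sin(s), so du = cos(s) ds. When s = 0, u = 0; when s = pi/2, u = 1.
The integral becomes ∫ u**3 du from 0 to 1, with antiderivative u**4/4.
Back in s: F(s) = sin(s)**4/4.
Then F(pi/2) - F(0) = (1/4) - (0) = 1/4.

1/4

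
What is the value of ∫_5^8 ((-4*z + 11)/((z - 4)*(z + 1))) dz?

Factor the denominator: z**2 - 3*z - 4 = (z + 1)(z - 4).
Partial fractions: (-4*z + 11)/((z - 4)*(z + 1)) = -3/(z + 1) - 1/(z - 4).
An antiderivative is F(z) = -log(z - 4) - 3*log(z + 1).
Then F(8) - F(5) = (-6*log(3) - 2*log(2)) - (-3*log(3) - 3*log(2)) = log(2/27).

log(2/27)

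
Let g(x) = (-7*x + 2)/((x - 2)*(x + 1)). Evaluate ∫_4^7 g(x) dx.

-5*log(2) - log(5)

Factor the denominator: x**2 - x - 2 = (x + 1)(x - 2).
Partial fractions: (-7*x + 2)/((x - 2)*(x + 1)) = -3/(x + 1) - 4/(x - 2).
An antiderivative is F(x) = -4*log(x - 2) - 3*log(x + 1).
Then F(7) - F(4) = (-4*log(5) - 9*log(2)) - (-3*log(5) - 4*log(2)) = -5*log(2) - log(5).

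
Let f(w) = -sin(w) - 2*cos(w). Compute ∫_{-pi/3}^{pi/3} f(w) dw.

-2*sqrt(3)

An antiderivative is F(w) = -2*sin(w) + cos(w).
Then F(pi/3) - F(-pi/3) = (1/2 - sqrt(3)) - (1/2 + sqrt(3)) = -2*sqrt(3).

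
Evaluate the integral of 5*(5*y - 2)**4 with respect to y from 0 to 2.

6560

Let u = 5*y - 2, so du = 5 dy. When y = 0, u = -2; when y = 2, u = 8.
The integral becomes ∫ u**4 du from -2 to 8, with antiderivative u**5/5.
Back in y: F(y) = (5*y - 2)**5/5.
Then F(2) - F(0) = (32768/5) - (-32/5) = 6560.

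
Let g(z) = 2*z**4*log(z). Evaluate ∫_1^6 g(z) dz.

-622 + 15552*log(6)/5

Integrate by parts once (u = ln z, dv = 2*z**4 dz).
An antiderivative is F(z) = 2*z**5*(5*log(z) - 1)/25.
Then F(6) - F(1) = (-15552/25 + 15552*log(6)/5) - (-2/25) = -622 + 15552*log(6)/5.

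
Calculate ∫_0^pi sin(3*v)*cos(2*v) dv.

Use the identity sin(3*v)cos(2*v) = [sin(5*v) + sin(v)]/2.
An antiderivative is F(v) = -cos(v)/2 - cos(5*v)/10.
Then F(pi) - F(0) = (3/5) - (-3/5) = 6/5.

6/5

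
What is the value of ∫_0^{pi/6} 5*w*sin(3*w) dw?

Integrate by parts once (u = w, dv = 5*sin(3*w) dw).
An antiderivative is F(w) = -5*w*cos(3*w)/3 + 5*sin(3*w)/9.
Then F(pi/6) - F(0) = (5/9) - (0) = 5/9.

5/9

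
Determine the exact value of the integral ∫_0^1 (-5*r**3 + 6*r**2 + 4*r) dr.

By the power rule, an antiderivative is F(r) = -5*r**4/4 + 2*r**3 + 2*r**2.
Then F(1) - F(0) = (11/4) - (0) = 11/4.

11/4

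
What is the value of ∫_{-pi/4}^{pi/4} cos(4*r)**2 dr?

pi/4

Use the identity cos^2(4*r) = (1 + cos(8*r))/2.
An antiderivative is F(r) = r/2 + sin(8*r)/16.
Then F(pi/4) - F(-pi/4) = (pi/8) - (-pi/8) = pi/4.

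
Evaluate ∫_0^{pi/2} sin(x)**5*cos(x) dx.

Let u = sin(x), so du = cos(x) dx. When x = 0, u = 0; when x = pi/2, u = 1.
The integral becomes ∫ u**5 du from 0 to 1, with antiderivative u**6/6.
Back in x: F(x) = sin(x)**6/6.
Then F(pi/2) - F(0) = (1/6) - (0) = 1/6.

1/6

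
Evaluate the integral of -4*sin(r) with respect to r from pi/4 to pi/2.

-2*sqrt(2)

An antiderivative is F(r) = 4*cos(r).
Then F(pi/2) - F(pi/4) = (0) - (2*sqrt(2)) = -2*sqrt(2).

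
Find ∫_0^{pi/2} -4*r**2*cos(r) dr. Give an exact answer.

8 - pi**2

Integrate by parts twice (u = r^2, dv = -4*cos(r) dr).
An antiderivative is F(r) = -4*r**2*sin(r) - 8*r*cos(r) + 8*sin(r).
Then F(pi/2) - F(0) = (8 - pi**2) - (0) = 8 - pi**2.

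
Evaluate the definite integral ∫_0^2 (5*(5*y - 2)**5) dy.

43680

Let u = 5*y - 2, so du = 5 dy. When y = 0, u = -2; when y = 2, u = 8.
The integral becomes ∫ u**5 du from -2 to 8, with antiderivative u**6/6.
Back in y: F(y) = (5*y - 2)**6/6.
Then F(2) - F(0) = (131072/3) - (32/3) = 43680.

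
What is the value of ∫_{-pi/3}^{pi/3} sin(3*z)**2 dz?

pi/3

Use the identity sin^2(3*z) = (1 - cos(6*z))/2.
An antiderivative is F(z) = z/2 - sin(6*z)/12.
Then F(pi/3) - F(-pi/3) = (pi/6) - (-pi/6) = pi/3.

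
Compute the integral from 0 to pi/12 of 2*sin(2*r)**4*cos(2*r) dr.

1/160

Let u = sin(2*r), so du = 2*cos(2*r) dr. When r = 0, u = 0; when r = pi/12, u = 1/2.
The integral becomes ∫ u**4 du from 0 to 1/2, with antiderivative u**5/5.
Back in r: F(r) = sin(2*r)**5/5.
Then F(pi/12) - F(0) = (1/160) - (0) = 1/160.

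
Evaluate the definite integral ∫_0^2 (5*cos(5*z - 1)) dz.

sin(9) + sin(1)

Let u = 5*z - 1, so du = 5 dz. When z = 0, u = -1; when z = 2, u = 9.
The integral becomes ∫ cos(u) du from -1 to 9, with antiderivative sin(u).
Back in z: F(z) = sin(5*z - 1).
Then F(2) - F(0) = (sin(9)) - (-sin(1)) = sin(9) + sin(1).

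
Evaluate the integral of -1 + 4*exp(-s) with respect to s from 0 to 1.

An antiderivative is F(s) = -s - 4*exp(-s).
Then F(1) - F(0) = (-4*exp(-1) - 1) - (-4) = 3 - 4*exp(-1).

3 - 4*exp(-1)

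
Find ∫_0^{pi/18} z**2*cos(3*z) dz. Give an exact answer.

-1/27 + pi**2/1944 + sqrt(3)*pi/162

Integrate by parts twice (u = z^2, dv = cos(3*z) dz).
An antiderivative is F(z) = z**2*sin(3*z)/3 + 2*z*cos(3*z)/9 - 2*sin(3*z)/27.
Then F(pi/18) - F(0) = (-1/27 + pi**2/1944 + sqrt(3)*pi/162) - (0) = -1/27 + pi**2/1944 + sqrt(3)*pi/162.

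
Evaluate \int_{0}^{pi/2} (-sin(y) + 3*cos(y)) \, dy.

An antiderivative is F(y) = 3*sin(y) + cos(y).
Then F(pi/2) - F(0) = (3) - (1) = 2.

2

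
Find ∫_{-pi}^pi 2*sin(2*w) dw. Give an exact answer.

0

An antiderivative is F(w) = -cos(2*w).
Then F(pi) - F(-pi) = (-1) - (-1) = 0.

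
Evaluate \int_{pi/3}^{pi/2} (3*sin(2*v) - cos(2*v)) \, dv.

sqrt(3)/4 + 3/4

An antiderivative is F(v) = -sin(2*v)/2 - 3*cos(2*v)/2.
Then F(pi/2) - F(pi/3) = (3/2) - (3/4 - sqrt(3)/4) = sqrt(3)/4 + 3/4.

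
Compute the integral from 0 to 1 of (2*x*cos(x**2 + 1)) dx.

-sin(1) + sin(2)

Let u = x**2 + 1, so du = 2*x dx. When x = 0, u = 1; when x = 1, u = 2.
The integral becomes ∫ cos(u) du from 1 to 2, with antiderivative sin(u).
Back in x: F(x) = sin(x**2 + 1).
Then F(1) - F(0) = (sin(2)) - (sin(1)) = -sin(1) + sin(2).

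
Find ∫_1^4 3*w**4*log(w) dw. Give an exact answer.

Integrate by parts once (u = ln w, dv = 3*w**4 dw).
An antiderivative is F(w) = 3*w**5*(5*log(w) - 1)/25.
Then F(4) - F(1) = (-3072/25 + 6144*log(2)/5) - (-3/25) = -3069/25 + 6144*log(2)/5.

-3069/25 + 6144*log(2)/5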